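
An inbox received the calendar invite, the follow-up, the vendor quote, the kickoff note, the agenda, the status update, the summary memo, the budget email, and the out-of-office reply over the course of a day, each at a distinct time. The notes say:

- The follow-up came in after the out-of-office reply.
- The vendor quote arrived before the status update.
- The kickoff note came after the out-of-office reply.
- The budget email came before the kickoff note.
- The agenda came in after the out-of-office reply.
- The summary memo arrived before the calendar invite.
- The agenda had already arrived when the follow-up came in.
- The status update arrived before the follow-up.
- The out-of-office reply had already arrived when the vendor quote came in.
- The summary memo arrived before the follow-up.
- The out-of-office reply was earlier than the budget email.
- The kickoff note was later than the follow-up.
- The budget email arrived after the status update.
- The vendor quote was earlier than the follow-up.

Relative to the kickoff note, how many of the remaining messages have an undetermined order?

Forced before the kickoff note: the agenda, the budget email, the follow-up, the out-of-office reply, the status update, the summary memo, and the vendor quote.
That leaves the calendar invite with no forced order relative to the kickoff note — 1.

1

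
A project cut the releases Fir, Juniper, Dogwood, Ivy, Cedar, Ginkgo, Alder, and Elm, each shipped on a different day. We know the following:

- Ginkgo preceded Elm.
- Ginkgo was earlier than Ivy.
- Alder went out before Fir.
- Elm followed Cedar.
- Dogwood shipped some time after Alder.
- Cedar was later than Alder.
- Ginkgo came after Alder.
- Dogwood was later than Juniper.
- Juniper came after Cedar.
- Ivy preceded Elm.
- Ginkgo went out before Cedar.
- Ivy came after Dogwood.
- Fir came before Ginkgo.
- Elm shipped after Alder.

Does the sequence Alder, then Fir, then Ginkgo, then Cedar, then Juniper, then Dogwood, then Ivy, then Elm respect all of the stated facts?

Check each stated constraint against the proposed order — e.g. Alder is ahead of Dogwood; Alder is ahead of Elm. Every pair is in the required order; nothing is violated.

yes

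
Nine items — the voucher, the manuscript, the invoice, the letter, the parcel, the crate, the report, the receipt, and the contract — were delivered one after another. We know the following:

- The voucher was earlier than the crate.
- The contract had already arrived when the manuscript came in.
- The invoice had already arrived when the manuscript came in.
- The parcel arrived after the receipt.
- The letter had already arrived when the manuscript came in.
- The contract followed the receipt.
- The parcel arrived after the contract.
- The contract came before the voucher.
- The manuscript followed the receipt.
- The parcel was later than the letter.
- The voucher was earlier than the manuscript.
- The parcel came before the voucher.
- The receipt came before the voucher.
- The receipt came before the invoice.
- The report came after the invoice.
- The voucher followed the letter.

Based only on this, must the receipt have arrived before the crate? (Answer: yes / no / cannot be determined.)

yes

Chain the constraints: the receipt → the voucher → the crate. Each link is directly stated, so the receipt comes before the crate.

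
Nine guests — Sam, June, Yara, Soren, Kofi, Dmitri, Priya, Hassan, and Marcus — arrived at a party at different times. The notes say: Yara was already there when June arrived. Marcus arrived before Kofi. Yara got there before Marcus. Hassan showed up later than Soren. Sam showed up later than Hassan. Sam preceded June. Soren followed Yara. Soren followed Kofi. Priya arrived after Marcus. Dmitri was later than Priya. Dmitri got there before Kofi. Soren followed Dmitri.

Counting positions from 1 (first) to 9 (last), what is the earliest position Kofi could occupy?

Dmitri, Marcus, Priya, and Yara must all come before Kofi — 4 forced predecessors.
Nothing else is forced ahead of Kofi, so their earliest slot is position 4 + 1 = 5.

5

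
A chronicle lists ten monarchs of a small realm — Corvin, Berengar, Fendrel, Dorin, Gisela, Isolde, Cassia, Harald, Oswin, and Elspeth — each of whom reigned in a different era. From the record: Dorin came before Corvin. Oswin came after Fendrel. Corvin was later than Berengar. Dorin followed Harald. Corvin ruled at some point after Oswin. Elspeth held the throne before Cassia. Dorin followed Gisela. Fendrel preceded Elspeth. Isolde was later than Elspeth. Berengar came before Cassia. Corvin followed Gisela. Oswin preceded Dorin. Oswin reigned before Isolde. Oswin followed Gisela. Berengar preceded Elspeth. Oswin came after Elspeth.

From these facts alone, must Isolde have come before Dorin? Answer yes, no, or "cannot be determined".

No chain of stated constraints runs from Isolde to Dorin, and none runs from Dorin to Isolde either.
So the relative order of Isolde and Dorin is not fixed by the given facts.

cannot be determined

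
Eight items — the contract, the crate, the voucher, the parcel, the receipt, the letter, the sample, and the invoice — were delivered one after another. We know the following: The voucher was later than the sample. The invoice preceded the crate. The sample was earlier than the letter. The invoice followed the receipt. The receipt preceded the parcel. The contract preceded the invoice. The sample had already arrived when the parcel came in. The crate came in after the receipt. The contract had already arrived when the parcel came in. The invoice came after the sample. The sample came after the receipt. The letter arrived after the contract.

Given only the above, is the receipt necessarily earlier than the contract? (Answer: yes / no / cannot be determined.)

No chain of stated constraints runs from the receipt to the contract, and none runs from the contract to the receipt either.
So the relative order of the receipt and the contract is not fixed by the given facts.

cannot be determined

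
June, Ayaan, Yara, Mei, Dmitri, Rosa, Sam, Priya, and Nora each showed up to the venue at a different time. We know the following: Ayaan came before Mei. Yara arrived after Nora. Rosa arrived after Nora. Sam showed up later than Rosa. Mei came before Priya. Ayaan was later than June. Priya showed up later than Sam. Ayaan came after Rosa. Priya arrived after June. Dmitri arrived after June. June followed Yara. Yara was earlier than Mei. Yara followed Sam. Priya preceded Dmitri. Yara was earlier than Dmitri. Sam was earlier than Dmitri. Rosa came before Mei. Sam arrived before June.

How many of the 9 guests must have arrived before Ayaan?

Directly stated before Ayaan: June and Rosa.
Nora reaches Ayaan via Nora → Rosa → Ayaan.
Sam reaches Ayaan via Sam → June → Ayaan.
Yara reaches Ayaan via Yara → June → Ayaan.
No chain forces Dmitri (or any of the others) ahead of Ayaan.
That's June, Nora, Rosa, Sam, and Yara — 5 in all.

5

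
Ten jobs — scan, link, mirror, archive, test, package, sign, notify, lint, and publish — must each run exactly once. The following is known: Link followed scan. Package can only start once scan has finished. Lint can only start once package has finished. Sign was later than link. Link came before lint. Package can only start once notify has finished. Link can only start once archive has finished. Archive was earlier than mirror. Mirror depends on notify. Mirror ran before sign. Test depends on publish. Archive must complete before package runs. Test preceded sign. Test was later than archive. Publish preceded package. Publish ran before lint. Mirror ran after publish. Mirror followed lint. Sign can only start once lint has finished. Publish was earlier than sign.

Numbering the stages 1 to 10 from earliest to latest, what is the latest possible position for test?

Test must come before sign — 1 stage forced after it.
Everything else can be placed before test in some valid order, so test can sit as late as position 10 − 1 = 9.

9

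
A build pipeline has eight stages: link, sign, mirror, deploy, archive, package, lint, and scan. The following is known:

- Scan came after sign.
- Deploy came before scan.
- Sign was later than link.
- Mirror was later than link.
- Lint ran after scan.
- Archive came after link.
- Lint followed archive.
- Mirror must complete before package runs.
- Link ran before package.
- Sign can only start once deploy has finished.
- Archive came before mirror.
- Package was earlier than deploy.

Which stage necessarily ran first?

Link has a chain of constraints placing it before every other stage, so link must be first.

link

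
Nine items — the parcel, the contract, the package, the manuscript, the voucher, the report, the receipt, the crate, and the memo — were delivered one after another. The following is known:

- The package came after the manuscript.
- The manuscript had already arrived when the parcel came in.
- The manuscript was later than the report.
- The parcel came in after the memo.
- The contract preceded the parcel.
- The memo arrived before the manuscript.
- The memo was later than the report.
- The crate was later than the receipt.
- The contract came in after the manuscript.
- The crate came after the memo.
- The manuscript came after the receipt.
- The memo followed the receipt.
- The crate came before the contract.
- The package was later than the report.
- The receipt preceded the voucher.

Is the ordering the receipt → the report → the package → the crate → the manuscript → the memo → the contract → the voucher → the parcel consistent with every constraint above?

no

The constraints require the memo before the crate, but in the proposed sequence the crate appears ahead of the memo. That one violation is enough.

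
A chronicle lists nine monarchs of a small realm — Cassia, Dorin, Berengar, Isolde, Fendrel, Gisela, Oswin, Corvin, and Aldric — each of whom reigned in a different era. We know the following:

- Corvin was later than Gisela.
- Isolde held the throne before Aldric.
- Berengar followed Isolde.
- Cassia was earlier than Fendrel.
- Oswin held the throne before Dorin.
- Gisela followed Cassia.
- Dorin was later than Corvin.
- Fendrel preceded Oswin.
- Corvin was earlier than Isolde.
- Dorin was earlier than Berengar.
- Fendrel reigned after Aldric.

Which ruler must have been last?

Berengar

Every other ruler has a chain of constraints placing them before Berengar, so Berengar is last.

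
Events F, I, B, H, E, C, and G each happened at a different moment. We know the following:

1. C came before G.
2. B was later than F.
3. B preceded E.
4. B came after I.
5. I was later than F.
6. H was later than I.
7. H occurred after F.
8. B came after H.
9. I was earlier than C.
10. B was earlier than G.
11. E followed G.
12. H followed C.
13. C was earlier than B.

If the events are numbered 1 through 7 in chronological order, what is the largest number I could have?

I must come before B, C, E, G, and H — 5 events forced after it.
Everything else can be placed before I in some valid order, so I can sit as late as position 7 − 5 = 2.

2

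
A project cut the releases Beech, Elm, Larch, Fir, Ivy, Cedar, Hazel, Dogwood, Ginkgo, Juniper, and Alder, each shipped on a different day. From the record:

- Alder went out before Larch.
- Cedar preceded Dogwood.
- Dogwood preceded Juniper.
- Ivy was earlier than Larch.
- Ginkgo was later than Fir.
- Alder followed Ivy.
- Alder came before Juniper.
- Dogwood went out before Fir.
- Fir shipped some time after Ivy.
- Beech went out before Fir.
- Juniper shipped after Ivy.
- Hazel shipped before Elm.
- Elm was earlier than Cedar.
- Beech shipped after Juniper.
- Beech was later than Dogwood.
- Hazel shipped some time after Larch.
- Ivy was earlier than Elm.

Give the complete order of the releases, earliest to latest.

The constraints fix every adjacent pair, so only one ordering works:
Ivy → Alder → Larch → Hazel → Elm → Cedar → Dogwood → Juniper → Beech → Fir → Ginkgo.

Ivy, Alder, Larch, Hazel, Elm, Cedar, Dogwood, Juniper, Beech, Fir, Ginkgo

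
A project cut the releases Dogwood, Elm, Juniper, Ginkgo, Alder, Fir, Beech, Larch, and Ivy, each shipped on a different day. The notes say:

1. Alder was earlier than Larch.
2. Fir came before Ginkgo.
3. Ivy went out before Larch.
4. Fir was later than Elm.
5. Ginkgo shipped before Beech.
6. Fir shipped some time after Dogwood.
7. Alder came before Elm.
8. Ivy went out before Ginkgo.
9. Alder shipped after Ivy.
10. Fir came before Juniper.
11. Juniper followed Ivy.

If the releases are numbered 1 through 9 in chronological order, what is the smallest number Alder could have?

2

Ivy must come before Alder — 1 forced predecessor.
Nothing else is forced ahead of Alder, so its earliest slot is position 1 + 1 = 2.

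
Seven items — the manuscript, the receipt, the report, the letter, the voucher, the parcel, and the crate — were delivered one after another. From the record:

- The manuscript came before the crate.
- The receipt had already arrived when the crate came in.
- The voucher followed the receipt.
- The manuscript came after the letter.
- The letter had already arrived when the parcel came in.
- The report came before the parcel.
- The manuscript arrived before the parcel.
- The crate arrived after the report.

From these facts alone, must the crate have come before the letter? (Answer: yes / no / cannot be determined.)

Tracing the constraints gives the letter → the manuscript → the crate, so the letter must come before the crate.
That means the crate cannot be before the letter.

no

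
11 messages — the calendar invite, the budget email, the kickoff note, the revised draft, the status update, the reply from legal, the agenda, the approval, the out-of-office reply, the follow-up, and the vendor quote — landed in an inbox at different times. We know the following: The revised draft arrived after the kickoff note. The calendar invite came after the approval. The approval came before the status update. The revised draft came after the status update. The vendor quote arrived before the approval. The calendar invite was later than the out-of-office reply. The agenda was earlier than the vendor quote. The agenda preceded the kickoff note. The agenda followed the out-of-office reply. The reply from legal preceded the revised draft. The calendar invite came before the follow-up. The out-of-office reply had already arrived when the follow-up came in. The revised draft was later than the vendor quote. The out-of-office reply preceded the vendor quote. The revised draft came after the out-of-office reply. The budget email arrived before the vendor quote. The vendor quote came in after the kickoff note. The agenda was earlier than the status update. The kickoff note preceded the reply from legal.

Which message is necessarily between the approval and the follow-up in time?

Tracing the constraints gives the approval → the calendar invite → the follow-up, so the calendar invite sits after the approval and before the follow-up.
No other message is forced both after the approval and before the follow-up.

the calendar invite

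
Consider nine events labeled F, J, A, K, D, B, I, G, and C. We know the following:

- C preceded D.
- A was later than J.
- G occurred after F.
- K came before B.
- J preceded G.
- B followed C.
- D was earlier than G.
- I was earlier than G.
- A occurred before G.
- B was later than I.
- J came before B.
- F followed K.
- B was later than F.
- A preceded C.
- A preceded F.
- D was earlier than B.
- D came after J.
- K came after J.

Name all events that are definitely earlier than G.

A, C, D, F, I, J, K

Directly stated before G: A, D, F, I, and J.
C reaches G via C → D → G.
K reaches G via K → F → G.
No chain forces B ahead of G.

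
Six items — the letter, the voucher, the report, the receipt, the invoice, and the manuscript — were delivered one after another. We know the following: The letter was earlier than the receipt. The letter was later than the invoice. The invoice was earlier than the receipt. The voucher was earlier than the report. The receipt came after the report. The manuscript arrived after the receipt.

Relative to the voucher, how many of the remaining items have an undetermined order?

Forced after the voucher: the manuscript, the receipt, and the report.
That leaves the invoice and the letter with no forced order relative to the voucher — 2.

2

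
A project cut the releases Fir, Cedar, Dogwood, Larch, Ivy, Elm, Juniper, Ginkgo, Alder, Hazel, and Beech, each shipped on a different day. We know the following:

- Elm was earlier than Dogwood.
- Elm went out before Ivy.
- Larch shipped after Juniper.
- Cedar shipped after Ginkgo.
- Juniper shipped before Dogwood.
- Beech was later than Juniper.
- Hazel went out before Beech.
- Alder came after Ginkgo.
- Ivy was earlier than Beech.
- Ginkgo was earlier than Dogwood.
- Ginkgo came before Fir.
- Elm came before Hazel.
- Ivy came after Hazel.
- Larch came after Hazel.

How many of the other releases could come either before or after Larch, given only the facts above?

Forced before Larch: Elm, Hazel, and Juniper.
That leaves Alder, Beech, Cedar, Dogwood, Fir, Ginkgo, and Ivy with no forced order relative to Larch — 7.

7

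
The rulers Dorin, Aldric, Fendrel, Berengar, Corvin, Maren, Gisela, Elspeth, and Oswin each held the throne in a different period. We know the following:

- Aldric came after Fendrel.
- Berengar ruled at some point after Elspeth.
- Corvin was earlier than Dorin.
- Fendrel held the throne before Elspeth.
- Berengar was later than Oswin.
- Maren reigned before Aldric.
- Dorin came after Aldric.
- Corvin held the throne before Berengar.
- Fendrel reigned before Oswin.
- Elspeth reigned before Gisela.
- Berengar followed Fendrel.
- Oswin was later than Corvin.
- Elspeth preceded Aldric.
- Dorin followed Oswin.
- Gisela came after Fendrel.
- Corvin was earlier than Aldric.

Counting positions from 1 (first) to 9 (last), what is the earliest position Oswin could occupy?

3

Corvin and Fendrel must both come before Oswin — 2 forced predecessors.
Nothing else is forced ahead of Oswin, so their earliest slot is position 2 + 1 = 3.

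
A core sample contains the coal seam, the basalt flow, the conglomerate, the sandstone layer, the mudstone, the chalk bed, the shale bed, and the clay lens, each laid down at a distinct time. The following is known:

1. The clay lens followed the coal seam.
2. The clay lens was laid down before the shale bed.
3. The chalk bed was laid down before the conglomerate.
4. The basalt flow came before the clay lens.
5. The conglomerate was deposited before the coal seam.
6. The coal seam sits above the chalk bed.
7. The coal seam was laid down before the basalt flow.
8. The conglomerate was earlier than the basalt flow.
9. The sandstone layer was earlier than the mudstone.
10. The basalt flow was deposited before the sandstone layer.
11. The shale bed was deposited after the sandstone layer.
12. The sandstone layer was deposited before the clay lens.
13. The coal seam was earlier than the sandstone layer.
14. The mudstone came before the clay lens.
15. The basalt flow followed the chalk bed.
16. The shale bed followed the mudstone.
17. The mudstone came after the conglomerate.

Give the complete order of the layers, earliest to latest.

The constraints fix every adjacent pair, so only one ordering works:
the chalk bed → the conglomerate → the coal seam → the basalt flow → the sandstone layer → the mudstone → the clay lens → the shale bed.

the chalk bed, the conglomerate, the coal seam, the basalt flow, the sandstone layer, the mudstone, the clay lens, the shale bed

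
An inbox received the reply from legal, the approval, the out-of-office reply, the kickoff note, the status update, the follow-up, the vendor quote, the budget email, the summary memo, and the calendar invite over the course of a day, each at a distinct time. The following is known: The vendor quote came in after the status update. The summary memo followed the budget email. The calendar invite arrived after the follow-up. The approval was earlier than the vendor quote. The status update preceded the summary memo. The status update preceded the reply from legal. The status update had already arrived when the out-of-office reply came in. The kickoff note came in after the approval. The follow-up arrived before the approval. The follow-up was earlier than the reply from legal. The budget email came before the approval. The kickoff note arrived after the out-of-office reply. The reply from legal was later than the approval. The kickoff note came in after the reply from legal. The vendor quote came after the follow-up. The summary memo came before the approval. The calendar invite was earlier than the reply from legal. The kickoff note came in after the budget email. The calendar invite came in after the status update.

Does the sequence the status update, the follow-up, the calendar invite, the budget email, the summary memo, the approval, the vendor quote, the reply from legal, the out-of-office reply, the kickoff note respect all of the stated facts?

yes

Check each stated constraint against the proposed order — e.g. the status update is ahead of the reply from legal; the status update is ahead of the out-of-office reply. Every pair is in the required order; nothing is violated.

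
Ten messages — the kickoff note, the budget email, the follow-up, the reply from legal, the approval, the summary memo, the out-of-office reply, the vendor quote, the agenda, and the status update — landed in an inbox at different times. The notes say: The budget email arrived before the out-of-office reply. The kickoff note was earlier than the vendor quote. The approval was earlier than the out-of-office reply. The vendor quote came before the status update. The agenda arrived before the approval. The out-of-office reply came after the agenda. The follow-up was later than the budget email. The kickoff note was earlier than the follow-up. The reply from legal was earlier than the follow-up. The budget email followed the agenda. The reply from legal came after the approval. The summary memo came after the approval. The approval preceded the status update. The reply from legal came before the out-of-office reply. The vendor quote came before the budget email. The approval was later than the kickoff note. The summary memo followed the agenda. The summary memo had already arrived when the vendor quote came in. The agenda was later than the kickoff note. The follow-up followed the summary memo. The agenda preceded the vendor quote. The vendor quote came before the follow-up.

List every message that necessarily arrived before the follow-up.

the agenda, the approval, the budget email, the kickoff note, the reply from legal, the summary memo, the vendor quote

Directly stated before the follow-up: the budget email, the kickoff note, the reply from legal, the summary memo, and the vendor quote.
The agenda reaches the follow-up via the agenda → the vendor quote → the follow-up.
The approval reaches the follow-up via the approval → the summary memo → the follow-up.
No chain forces the status update (or any of the others) ahead of the follow-up.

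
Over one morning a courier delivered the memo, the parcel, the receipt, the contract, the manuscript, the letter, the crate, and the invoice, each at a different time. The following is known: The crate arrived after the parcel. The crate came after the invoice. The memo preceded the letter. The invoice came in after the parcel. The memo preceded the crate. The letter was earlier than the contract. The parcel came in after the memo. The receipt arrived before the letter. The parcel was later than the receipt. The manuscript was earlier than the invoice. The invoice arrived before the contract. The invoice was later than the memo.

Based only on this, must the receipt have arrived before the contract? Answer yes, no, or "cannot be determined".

Chain the constraints: the receipt → the letter → the contract. Each link is directly stated, so the receipt comes before the contract.

yes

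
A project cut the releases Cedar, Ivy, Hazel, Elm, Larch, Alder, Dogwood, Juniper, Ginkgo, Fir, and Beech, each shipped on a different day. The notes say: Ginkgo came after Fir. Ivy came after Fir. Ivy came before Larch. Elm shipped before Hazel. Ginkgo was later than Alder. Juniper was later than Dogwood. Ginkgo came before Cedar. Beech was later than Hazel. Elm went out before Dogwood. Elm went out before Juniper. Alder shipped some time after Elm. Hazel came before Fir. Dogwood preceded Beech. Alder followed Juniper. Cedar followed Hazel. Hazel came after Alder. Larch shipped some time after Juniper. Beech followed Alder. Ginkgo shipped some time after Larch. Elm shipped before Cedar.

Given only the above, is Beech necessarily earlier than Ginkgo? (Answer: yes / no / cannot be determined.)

cannot be determined

No chain of stated constraints runs from Beech to Ginkgo, and none runs from Ginkgo to Beech either.
So the relative order of Beech and Ginkgo is not fixed by the given facts.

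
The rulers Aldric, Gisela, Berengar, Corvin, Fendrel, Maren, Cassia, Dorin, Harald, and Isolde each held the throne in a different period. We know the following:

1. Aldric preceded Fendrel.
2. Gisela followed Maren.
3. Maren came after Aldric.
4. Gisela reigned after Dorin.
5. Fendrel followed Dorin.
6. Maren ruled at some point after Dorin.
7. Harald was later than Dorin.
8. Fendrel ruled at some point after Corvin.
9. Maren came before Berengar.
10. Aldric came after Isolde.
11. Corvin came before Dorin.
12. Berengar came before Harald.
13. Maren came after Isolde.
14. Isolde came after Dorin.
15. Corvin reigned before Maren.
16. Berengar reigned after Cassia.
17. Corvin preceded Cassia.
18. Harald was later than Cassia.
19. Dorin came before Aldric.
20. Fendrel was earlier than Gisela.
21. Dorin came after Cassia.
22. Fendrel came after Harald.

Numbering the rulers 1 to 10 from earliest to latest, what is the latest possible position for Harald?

Harald must come before Fendrel and Gisela — 2 rulers forced after them.
Everything else can be placed before Harald in some valid order, so Harald can sit as late as position 10 − 2 = 8.

8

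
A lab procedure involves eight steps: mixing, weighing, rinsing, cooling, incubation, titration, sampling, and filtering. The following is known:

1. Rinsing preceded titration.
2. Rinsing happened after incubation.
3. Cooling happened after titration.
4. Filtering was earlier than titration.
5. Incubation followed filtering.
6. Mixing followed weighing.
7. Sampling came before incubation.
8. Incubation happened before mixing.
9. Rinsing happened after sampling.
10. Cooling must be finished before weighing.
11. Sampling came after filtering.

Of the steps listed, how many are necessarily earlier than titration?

4

Directly stated before titration: filtering and rinsing.
Incubation reaches titration via incubation → rinsing → titration.
Sampling reaches titration via sampling → rinsing → titration.
That's filtering, incubation, rinsing, and sampling — 4 in all.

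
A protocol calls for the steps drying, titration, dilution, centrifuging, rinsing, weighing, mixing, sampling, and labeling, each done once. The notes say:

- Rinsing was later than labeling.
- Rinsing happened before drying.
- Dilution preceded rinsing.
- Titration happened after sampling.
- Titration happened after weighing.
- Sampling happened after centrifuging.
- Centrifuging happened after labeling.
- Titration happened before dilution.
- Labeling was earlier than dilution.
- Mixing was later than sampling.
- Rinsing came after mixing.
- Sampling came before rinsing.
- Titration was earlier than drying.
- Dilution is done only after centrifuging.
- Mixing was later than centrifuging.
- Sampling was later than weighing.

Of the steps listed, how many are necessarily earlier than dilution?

5

Directly stated before dilution: centrifuging, labeling, and titration.
Sampling reaches dilution via sampling → titration → dilution.
Weighing reaches dilution via weighing → titration → dilution.
That's centrifuging, labeling, sampling, titration, and weighing — 5 in all.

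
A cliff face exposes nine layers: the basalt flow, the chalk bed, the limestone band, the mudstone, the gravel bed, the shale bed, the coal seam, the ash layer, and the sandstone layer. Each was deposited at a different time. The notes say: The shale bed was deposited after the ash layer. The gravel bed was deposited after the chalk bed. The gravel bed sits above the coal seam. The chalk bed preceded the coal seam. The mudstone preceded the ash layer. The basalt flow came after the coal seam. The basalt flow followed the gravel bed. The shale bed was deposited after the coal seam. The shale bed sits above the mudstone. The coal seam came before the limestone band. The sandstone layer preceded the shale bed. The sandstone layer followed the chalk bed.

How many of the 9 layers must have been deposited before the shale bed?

Directly stated before the shale bed: the ash layer, the coal seam, the mudstone, and the sandstone layer.
The chalk bed reaches the shale bed via the chalk bed → the sandstone layer → the shale bed.
No chain forces the basalt flow (or any of the others) ahead of the shale bed.
That's the ash layer, the chalk bed, the coal seam, the mudstone, and the sandstone layer — 5 in all.

5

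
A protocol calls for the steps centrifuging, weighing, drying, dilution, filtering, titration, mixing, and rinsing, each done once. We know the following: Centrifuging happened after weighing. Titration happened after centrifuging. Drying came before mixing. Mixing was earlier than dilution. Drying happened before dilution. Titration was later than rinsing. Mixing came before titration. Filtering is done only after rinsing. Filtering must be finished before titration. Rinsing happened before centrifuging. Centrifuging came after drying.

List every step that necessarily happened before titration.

centrifuging, drying, filtering, mixing, rinsing, weighing

Directly stated before titration: centrifuging, filtering, mixing, and rinsing.
Drying reaches titration via drying → mixing → titration.
Weighing reaches titration via weighing → centrifuging → titration.
No chain forces dilution ahead of titration.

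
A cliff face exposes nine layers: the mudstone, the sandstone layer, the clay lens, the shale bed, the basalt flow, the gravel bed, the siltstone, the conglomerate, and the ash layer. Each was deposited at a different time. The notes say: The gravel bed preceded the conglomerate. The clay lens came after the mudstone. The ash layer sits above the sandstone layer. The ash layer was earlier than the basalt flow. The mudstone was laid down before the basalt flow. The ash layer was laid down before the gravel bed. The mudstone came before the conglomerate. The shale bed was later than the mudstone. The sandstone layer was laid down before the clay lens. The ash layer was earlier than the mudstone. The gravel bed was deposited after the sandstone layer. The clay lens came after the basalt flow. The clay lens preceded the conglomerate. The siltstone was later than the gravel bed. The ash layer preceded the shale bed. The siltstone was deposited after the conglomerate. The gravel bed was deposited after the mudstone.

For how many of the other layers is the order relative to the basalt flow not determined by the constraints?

Forced before the basalt flow: the ash layer, the mudstone, and the sandstone layer; forced after the basalt flow: the clay lens, the conglomerate, and the siltstone.
That leaves the gravel bed and the shale bed with no forced order relative to the basalt flow — 2.

2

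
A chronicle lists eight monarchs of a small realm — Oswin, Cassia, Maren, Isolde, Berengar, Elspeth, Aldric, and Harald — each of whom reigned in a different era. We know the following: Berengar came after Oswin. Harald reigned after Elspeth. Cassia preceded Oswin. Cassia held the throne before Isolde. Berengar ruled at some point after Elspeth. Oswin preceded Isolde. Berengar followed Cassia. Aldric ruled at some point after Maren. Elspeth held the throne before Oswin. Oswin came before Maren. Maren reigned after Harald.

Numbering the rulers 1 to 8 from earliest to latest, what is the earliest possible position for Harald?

2

Elspeth must come before Harald — 1 forced predecessor.
Nothing else is forced ahead of Harald, so their earliest slot is position 1 + 1 = 2.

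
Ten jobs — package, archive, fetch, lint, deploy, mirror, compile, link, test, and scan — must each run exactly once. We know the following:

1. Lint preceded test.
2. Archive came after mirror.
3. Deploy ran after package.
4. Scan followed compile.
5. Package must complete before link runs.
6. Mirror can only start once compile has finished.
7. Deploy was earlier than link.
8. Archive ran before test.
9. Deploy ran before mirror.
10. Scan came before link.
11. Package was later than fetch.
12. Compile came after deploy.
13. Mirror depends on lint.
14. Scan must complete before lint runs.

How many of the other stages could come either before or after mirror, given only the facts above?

Forced before mirror: compile, deploy, fetch, lint, package, and scan; forced after mirror: archive and test.
That leaves link with no forced order relative to mirror — 1.

1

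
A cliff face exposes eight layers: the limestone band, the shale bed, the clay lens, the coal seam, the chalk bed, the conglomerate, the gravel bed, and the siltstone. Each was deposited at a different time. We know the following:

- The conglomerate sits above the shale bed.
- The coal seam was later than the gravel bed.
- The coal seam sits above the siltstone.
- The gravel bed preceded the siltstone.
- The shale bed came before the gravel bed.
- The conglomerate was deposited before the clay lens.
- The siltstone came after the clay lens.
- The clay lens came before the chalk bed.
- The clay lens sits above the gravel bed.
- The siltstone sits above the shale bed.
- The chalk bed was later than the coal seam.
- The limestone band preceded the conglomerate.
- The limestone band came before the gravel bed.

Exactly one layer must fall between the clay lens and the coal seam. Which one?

Tracing the constraints gives the clay lens → the siltstone → the coal seam, so the siltstone sits after the clay lens and before the coal seam.
No other layer is forced both after the clay lens and before the coal seam.

the siltstone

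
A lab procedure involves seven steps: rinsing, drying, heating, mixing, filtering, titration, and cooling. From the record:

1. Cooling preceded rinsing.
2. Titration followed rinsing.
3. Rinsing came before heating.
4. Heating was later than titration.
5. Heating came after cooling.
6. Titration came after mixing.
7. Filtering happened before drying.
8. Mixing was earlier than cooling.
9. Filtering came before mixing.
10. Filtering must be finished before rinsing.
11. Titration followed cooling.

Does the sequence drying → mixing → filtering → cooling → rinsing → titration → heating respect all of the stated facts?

no

The constraints require filtering before drying, but in the proposed sequence drying appears ahead of filtering. That one violation is enough.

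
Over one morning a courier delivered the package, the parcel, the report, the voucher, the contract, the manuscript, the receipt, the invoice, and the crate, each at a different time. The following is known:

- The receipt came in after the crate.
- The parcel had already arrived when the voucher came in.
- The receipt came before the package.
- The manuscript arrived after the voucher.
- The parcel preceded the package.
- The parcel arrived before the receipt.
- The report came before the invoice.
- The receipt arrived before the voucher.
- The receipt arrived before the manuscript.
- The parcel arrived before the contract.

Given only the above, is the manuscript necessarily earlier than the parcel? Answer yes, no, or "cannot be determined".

no

Tracing the constraints gives the parcel → the voucher → the manuscript, so the parcel must come before the manuscript.
That means the manuscript cannot be before the parcel.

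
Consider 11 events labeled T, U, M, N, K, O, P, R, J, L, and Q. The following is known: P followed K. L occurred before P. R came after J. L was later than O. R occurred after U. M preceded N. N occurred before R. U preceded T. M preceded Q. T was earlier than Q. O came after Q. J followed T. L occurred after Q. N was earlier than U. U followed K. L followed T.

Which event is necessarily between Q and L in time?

O

Tracing the constraints gives Q → O → L, so O sits after Q and before L.
No other event is forced both after Q and before L.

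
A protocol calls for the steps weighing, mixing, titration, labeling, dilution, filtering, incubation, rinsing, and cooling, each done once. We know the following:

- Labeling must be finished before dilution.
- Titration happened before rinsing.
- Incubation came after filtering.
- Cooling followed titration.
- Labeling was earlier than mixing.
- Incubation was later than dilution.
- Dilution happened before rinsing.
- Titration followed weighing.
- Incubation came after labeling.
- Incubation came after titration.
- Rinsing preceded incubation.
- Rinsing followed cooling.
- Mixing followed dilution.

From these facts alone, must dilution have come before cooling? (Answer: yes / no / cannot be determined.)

No chain of stated constraints runs from dilution to cooling, and none runs from cooling to dilution either.
So the relative order of dilution and cooling is not fixed by the given facts.

cannot be determined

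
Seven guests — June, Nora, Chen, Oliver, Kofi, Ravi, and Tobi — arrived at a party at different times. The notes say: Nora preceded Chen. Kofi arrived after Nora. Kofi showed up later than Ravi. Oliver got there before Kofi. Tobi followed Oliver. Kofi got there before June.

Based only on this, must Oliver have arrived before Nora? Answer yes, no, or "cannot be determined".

No chain of stated constraints runs from Oliver to Nora, and none runs from Nora to Oliver either.
So the relative order of Oliver and Nora is not fixed by the given facts.

cannot be determined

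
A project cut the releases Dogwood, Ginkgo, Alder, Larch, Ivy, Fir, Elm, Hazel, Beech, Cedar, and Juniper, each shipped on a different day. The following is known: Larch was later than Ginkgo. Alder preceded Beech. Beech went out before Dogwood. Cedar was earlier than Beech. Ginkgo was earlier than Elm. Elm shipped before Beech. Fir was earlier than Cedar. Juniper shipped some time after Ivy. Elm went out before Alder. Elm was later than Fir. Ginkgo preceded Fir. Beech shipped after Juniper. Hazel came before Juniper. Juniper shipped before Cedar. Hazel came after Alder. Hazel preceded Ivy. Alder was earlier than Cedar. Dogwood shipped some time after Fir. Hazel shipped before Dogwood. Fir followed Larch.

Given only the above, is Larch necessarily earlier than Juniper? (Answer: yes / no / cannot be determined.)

yes

Chain the constraints: Larch → Fir → Elm → Alder → Hazel → Juniper. Each link is directly stated, so Larch comes before Juniper.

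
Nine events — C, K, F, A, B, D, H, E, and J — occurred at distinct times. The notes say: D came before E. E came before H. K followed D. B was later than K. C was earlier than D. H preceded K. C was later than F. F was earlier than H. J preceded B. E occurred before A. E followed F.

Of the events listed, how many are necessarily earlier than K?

5

Directly stated before K: D and H.
C reaches K via C → D → K.
E reaches K via E → H → K.
F reaches K via F → H → K.
That's C, D, E, F, and H — 5 in all.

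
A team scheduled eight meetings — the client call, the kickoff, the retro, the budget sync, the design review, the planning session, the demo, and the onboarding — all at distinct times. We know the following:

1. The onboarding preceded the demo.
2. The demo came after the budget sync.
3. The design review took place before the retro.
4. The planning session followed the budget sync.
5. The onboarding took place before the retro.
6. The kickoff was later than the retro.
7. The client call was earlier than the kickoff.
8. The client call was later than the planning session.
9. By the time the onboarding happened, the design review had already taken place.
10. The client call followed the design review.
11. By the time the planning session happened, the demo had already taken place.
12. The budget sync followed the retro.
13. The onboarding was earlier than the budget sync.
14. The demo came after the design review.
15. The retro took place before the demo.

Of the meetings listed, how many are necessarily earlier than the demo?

4

Directly stated before the demo: the budget sync, the design review, the onboarding, and the retro.
No chain forces the client call (or any of the others) ahead of the demo.
That's the budget sync, the design review, the onboarding, and the retro — 4 in all.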